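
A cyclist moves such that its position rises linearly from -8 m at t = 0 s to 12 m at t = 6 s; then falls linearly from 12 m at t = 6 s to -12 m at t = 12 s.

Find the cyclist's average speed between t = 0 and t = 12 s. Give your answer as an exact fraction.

11/3 m/s

Average speed = (total path length)/(elapsed time); on a piecewise-linear x-t graph the path length is Σ|Δx|.
0–6 s: |Δx| = |12 − -8| = 20 m
6–12 s: |Δx| = |-12 − 12| = 24 m
Total path = 44 m; average speed = 44/12 = 11/3 m/s.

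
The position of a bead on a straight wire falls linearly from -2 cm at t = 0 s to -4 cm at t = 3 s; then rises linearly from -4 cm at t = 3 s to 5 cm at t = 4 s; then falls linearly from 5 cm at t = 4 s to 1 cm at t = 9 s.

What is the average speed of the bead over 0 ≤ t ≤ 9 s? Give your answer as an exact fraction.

5/3 cm/s

Average speed = (total path length)/(elapsed time); on a piecewise-linear x-t graph the path length is Σ|Δx|.
0–3 s: |Δx| = |-4 − -2| = 2 cm
3–4 s: |Δx| = |5 − -4| = 9 cm
4–9 s: |Δx| = |1 − 5| = 4 cm
Total path = 15 cm; average speed = 15/9 = 5/3 cm/s.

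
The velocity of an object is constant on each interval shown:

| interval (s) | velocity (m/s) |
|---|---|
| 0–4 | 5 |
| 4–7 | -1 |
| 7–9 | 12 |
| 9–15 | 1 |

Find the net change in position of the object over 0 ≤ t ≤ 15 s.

47 m

Displacement is the signed area under the v-t curve.
0–4 s: 5 × 4 = 20 m
4–7 s: -1 × 3 = -3 m
7–9 s: 12 × 2 = 24 m
9–15 s: 1 × 6 = 6 m
Net displacement = 47 m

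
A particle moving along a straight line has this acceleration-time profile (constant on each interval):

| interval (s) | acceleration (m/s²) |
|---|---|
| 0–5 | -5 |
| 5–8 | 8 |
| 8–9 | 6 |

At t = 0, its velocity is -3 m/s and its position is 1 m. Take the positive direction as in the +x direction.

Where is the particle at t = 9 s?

On each constant-a segment, Δv = aΔt and Δx = v₀Δt + ½aΔt²; chain segment to segment.
0–5 s: v starts -3 m/s; Δx = -3·5 + ½·-5·5² = -77.5 m; v ends -28 m/s.
5–8 s: v starts -28 m/s; Δx = -28·3 + ½·8·3² = -48 m; v ends -4 m/s.
8–9 s: v starts -4 m/s; Δx = -4·1 + ½·6·1² = -1 m; v ends 2 m/s.
x(9) = 1 + Σ Δx = -125.5 m.

-125.5 m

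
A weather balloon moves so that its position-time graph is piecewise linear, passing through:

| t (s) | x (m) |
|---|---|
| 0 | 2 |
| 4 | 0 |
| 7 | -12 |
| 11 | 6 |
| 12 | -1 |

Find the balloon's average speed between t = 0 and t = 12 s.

Average speed = (total path length)/(elapsed time); on a piecewise-linear x-t graph the path length is Σ|Δx|.
0–4 s: |Δx| = |0 − 2| = 2 m
4–7 s: |Δx| = |-12 − 0| = 12 m
7–11 s: |Δx| = |6 − -12| = 18 m
11–12 s: |Δx| = |-1 − 6| = 7 m
Total path = 39 m; average speed = 39/12 = 3.25 m/s.

3.25 m/s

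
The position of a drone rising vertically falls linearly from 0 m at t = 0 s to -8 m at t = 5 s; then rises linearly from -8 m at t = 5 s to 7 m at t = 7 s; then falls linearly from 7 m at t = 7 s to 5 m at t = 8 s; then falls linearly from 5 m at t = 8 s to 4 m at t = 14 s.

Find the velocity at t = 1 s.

-1.6 m/s

Velocity is the slope of the x-t graph on 0–5 s: (-8 − 0)/(5 − 0) = -1.6 m/s.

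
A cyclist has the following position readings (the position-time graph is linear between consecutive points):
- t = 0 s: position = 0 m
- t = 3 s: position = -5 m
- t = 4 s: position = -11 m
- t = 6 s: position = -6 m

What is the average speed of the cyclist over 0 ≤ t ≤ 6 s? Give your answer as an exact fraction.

Average speed = (total path length)/(elapsed time); on a piecewise-linear x-t graph the path length is Σ|Δx|.
0–3 s: |Δx| = |-5 − 0| = 5 m
3–4 s: |Δx| = |-11 − -5| = 6 m
4–6 s: |Δx| = |-6 − -11| = 5 m
Total path = 16 m; average speed = 16/6 = 8/3 m/s.

8/3 m/s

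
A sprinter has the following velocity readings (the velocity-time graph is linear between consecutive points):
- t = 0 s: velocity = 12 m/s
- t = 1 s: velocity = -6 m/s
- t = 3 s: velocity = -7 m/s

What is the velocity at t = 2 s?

-6.5 m/s

On 1–3 s the graph is linear from -6 to -7 m/s: v(2) = -6 + (-7 − -6)·(2 − 1)/(3 − 1) = -6.5 m/s.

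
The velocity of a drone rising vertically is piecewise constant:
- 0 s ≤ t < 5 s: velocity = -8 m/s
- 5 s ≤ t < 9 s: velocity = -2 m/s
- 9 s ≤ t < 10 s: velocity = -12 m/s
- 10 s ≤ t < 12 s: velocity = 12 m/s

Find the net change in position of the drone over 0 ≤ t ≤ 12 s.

-36 m

Net displacement equals the area under the velocity-time graph (areas below the axis count negative).
0–5 s: -8 × 5 = -40 m
5–9 s: -2 × 4 = -8 m
9–10 s: -12 × 1 = -12 m
10–12 s: 12 × 2 = 24 m
Net displacement = -36 m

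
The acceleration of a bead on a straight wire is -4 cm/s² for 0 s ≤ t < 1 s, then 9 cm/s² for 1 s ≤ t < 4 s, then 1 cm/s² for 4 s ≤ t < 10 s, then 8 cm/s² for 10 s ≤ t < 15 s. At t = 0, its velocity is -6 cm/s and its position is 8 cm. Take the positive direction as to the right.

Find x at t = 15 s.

345.5 cm

On each constant-a segment, Δv = aΔt and Δx = v₀Δt + ½aΔt²; chain segment to segment.
0–1 s: v starts -6 cm/s; Δx = -6·1 + ½·-4·1² = -8 cm; v ends -10 cm/s.
1–4 s: v starts -10 cm/s; Δx = -10·3 + ½·9·3² = 10.5 cm; v ends 17 cm/s.
4–10 s: v starts 17 cm/s; Δx = 17·6 + ½·1·6² = 120 cm; v ends 23 cm/s.
10–15 s: v starts 23 cm/s; Δx = 23·5 + ½·8·5² = 215 cm; v ends 63 cm/s.
x(15) = 8 + Σ Δx = 345.5 cm.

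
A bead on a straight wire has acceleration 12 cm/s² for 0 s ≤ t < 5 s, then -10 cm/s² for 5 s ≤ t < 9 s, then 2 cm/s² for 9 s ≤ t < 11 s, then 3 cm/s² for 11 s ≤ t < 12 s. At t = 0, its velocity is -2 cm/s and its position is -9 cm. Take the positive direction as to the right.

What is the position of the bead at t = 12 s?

On each constant-a segment, Δv = aΔt and Δx = v₀Δt + ½aΔt²; chain segment to segment.
0–5 s: v starts -2 cm/s; Δx = -2·5 + ½·12·5² = 140 cm; v ends 58 cm/s.
5–9 s: v starts 58 cm/s; Δx = 58·4 + ½·-10·4² = 152 cm; v ends 18 cm/s.
9–11 s: v starts 18 cm/s; Δx = 18·2 + ½·2·2² = 40 cm; v ends 22 cm/s.
11–12 s: v starts 22 cm/s; Δx = 22·1 + ½·3·1² = 23.5 cm; v ends 25 cm/s.
x(12) = -9 + Σ Δx = 346.5 cm.

346.5 cm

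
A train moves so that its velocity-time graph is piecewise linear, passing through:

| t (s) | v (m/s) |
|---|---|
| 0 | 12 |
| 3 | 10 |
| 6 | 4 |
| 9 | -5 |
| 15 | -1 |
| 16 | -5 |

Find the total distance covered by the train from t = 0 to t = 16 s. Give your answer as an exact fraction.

491/6 m

Distance (not displacement) is the total path length: add the absolute areas under v-t.
0–3 s: |½(12 + 10)(3)| = 33 m
3–6 s: |½(10 + 4)(3)| = 21 m
6–9 s: v = 0 at t = 22/3 s; triangle areas 8/3 + 25/6 = 41/6 m
9–15 s: |½(-5 + -1)(6)| = 18 m
15–16 s: |½(-1 + -5)(1)| = 3 m
Total distance = 491/6 m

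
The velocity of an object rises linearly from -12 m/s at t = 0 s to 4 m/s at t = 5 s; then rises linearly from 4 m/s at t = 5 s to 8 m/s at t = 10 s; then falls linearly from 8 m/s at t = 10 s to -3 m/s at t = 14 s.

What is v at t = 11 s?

5.25 m/s

On 10–14 s the graph is linear from 8 to -3 m/s: v(11) = 8 + (-3 − 8)·(11 − 10)/(14 − 10) = 5.25 m/s.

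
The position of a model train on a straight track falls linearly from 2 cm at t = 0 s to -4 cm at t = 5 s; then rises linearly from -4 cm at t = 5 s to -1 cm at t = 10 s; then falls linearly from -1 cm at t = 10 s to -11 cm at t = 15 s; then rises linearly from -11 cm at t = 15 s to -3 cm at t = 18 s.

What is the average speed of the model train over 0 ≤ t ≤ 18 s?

Average speed = (total path length)/(elapsed time); on a piecewise-linear x-t graph the path length is Σ|Δx|.
0–5 s: |Δx| = |-4 − 2| = 6 cm
5–10 s: |Δx| = |-1 − -4| = 3 cm
10–15 s: |Δx| = |-11 − -1| = 10 cm
15–18 s: |Δx| = |-3 − -11| = 8 cm
Total path = 27 cm; average speed = 27/18 = 1.5 cm/s.

1.5 cm/s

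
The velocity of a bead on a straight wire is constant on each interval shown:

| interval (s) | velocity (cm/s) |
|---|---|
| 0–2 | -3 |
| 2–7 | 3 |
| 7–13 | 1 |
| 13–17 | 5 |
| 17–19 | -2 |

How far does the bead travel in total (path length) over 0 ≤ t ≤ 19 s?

51 cm

Total distance travelled is ∫|v| dt — sum the magnitudes of each area piece.
0–2 s: |-3| × 2 = 6 cm
2–7 s: |3| × 5 = 15 cm
7–13 s: |1| × 6 = 6 cm
13–17 s: |5| × 4 = 20 cm
17–19 s: |-2| × 2 = 4 cm
Total distance = 51 cm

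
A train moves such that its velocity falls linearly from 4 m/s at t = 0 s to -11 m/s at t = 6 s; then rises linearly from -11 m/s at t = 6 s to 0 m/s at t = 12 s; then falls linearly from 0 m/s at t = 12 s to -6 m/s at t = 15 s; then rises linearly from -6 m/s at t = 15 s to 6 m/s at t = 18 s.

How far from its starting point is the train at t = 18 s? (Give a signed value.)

Net displacement equals the area under the velocity-time graph (areas below the axis count negative).
0–6 s: ½(4 + -11)(6) = -21 m
6–12 s: ½(-11 + 0)(6) = -33 m
12–15 s: ½(0 + -6)(3) = -9 m
15–18 s: ½(-6 + 6)(3) = 0 m
Net displacement = -63 m

-63 m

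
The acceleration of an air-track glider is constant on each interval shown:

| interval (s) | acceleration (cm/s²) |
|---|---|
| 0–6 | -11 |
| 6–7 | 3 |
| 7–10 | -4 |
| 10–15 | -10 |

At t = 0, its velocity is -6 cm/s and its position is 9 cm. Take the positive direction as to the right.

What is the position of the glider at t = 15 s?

On each constant-a segment, Δv = aΔt and Δx = v₀Δt + ½aΔt²; chain segment to segment.
0–6 s: v starts -6 cm/s; Δx = -6·6 + ½·-11·6² = -234 cm; v ends -72 cm/s.
6–7 s: v starts -72 cm/s; Δx = -72·1 + ½·3·1² = -70.5 cm; v ends -69 cm/s.
7–10 s: v starts -69 cm/s; Δx = -69·3 + ½·-4·3² = -225 cm; v ends -81 cm/s.
10–15 s: v starts -81 cm/s; Δx = -81·5 + ½·-10·5² = -530 cm; v ends -131 cm/s.
x(15) = 9 + Σ Δx = -1050.5 cm.

-1050.5 cm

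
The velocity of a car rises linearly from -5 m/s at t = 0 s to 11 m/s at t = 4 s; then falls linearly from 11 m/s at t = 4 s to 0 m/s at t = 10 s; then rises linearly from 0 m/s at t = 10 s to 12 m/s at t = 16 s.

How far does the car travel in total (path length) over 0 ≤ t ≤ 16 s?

Distance (not displacement) is the total path length: add the absolute areas under v-t.
0–4 s: v = 0 at t = 1.25 s; triangle areas 3.125 + 15.125 = 18.25 m
4–10 s: |½(11 + 0)(6)| = 33 m
10–16 s: |½(0 + 12)(6)| = 36 m
Total distance = 87.25 m

87.25 m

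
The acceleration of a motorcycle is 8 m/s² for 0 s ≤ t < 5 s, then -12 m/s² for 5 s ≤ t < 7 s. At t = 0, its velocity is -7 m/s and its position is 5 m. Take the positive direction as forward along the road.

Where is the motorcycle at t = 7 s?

On each constant-a segment, Δv = aΔt and Δx = v₀Δt + ½aΔt²; chain segment to segment.
0–5 s: v starts -7 m/s; Δx = -7·5 + ½·8·5² = 65 m; v ends 33 m/s.
5–7 s: v starts 33 m/s; Δx = 33·2 + ½·-12·2² = 42 m; v ends 9 m/s.
x(7) = 5 + Σ Δx = 112 m.

112 m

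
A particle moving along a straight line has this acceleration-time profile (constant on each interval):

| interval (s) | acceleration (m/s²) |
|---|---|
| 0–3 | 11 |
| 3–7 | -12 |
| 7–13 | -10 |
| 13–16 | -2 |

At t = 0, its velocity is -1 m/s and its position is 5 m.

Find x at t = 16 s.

On each constant-a segment, Δv = aΔt and Δx = v₀Δt + ½aΔt²; chain segment to segment.
0–3 s: v starts -1 m/s; Δx = -1·3 + ½·11·3² = 46.5 m; v ends 32 m/s.
3–7 s: v starts 32 m/s; Δx = 32·4 + ½·-12·4² = 32 m; v ends -16 m/s.
7–13 s: v starts -16 m/s; Δx = -16·6 + ½·-10·6² = -276 m; v ends -76 m/s.
13–16 s: v starts -76 m/s; Δx = -76·3 + ½·-2·3² = -237 m; v ends -82 m/s.
x(16) = 5 + Σ Δx = -429.5 m.

-429.5 m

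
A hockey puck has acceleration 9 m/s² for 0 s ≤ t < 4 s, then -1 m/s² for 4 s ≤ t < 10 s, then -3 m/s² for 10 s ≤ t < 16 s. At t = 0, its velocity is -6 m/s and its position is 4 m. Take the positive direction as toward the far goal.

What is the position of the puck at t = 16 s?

304 m

On each constant-a segment, Δv = aΔt and Δx = v₀Δt + ½aΔt²; chain segment to segment.
0–4 s: v starts -6 m/s; Δx = -6·4 + ½·9·4² = 48 m; v ends 30 m/s.
4–10 s: v starts 30 m/s; Δx = 30·6 + ½·-1·6² = 162 m; v ends 24 m/s.
10–16 s: v starts 24 m/s; Δx = 24·6 + ½·-3·6² = 90 m; v ends 6 m/s.
x(16) = 4 + Σ Δx = 304 m.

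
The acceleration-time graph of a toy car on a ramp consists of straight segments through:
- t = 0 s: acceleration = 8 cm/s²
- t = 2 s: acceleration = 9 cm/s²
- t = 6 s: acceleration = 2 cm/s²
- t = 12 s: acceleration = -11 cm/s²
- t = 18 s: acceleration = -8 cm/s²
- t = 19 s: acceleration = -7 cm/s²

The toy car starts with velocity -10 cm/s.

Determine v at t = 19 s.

-62.5 cm/s

Δv equals the area under the a-t graph; then v = v₀ + Δv.
0–2 s: ½(8 + 9)(2) = 17 cm/s
2–6 s: ½(9 + 2)(4) = 22 cm/s
6–12 s: ½(2 + -11)(6) = -27 cm/s
12–18 s: ½(-11 + -8)(6) = -57 cm/s
18–19 s: ½(-8 + -7)(1) = -7.5 cm/s
Δv = -52.5 cm/s, so v(19) = -10 + (-52.5) = -62.5 cm/s.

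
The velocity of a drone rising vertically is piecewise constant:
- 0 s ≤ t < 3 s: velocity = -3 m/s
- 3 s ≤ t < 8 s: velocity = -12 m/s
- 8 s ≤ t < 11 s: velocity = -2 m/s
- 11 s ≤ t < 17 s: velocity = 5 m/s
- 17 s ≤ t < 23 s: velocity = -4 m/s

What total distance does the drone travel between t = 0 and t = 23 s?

129 m

Total distance travelled is ∫|v| dt — sum the magnitudes of each area piece.
0–3 s: |-3| × 3 = 9 m
3–8 s: |-12| × 5 = 60 m
8–11 s: |-2| × 3 = 6 m
11–17 s: |5| × 6 = 30 m
17–23 s: |-4| × 6 = 24 m
Total distance = 129 m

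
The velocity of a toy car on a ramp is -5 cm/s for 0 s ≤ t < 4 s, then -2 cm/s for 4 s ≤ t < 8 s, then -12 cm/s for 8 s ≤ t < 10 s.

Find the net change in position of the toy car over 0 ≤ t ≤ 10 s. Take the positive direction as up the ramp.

Displacement is the signed area under the v-t curve.
0–4 s: -5 × 4 = -20 cm
4–8 s: -2 × 4 = -8 cm
8–10 s: -12 × 2 = -24 cm
Net displacement = -52 cm

-52 cm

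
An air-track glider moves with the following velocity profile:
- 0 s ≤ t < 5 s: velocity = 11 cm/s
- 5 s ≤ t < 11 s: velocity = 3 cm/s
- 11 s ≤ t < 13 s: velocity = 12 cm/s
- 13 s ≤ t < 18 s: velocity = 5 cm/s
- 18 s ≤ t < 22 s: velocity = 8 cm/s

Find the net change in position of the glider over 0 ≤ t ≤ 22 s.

154 cm

Displacement is the signed area under the v-t curve.
0–5 s: 11 × 5 = 55 cm
5–11 s: 3 × 6 = 18 cm
11–13 s: 12 × 2 = 24 cm
13–18 s: 5 × 5 = 25 cm
18–22 s: 8 × 4 = 32 cm
Net displacement = 154 cm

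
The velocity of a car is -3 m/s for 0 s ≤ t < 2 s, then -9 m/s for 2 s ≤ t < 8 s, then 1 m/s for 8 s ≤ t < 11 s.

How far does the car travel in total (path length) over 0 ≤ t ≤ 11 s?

Total distance travelled is ∫|v| dt — sum the magnitudes of each area piece.
0–2 s: |-3| × 2 = 6 m
2–8 s: |-9| × 6 = 54 m
8–11 s: |1| × 3 = 3 m
Total distance = 63 m

63 m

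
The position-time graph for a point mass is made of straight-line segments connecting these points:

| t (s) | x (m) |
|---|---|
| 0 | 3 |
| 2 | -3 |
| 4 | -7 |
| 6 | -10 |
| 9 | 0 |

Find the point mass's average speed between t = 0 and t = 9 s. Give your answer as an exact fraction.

23/9 m/s

Average speed = (total path length)/(elapsed time); on a piecewise-linear x-t graph the path length is Σ|Δx|.
0–2 s: |Δx| = |-3 − 3| = 6 m
2–4 s: |Δx| = |-7 − -3| = 4 m
4–6 s: |Δx| = |-10 − -7| = 3 m
6–9 s: |Δx| = |0 − -10| = 10 m
Total path = 23 m; average speed = 23/9 = 23/9 m/s.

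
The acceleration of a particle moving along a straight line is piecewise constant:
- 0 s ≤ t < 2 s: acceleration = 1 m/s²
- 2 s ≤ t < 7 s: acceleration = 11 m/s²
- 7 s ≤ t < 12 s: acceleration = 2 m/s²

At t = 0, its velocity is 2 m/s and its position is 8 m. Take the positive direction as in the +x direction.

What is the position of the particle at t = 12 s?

On each constant-a segment, Δv = aΔt and Δx = v₀Δt + ½aΔt²; chain segment to segment.
0–2 s: v starts 2 m/s; Δx = 2·2 + ½·1·2² = 6 m; v ends 4 m/s.
2–7 s: v starts 4 m/s; Δx = 4·5 + ½·11·5² = 157.5 m; v ends 59 m/s.
7–12 s: v starts 59 m/s; Δx = 59·5 + ½·2·5² = 320 m; v ends 69 m/s.
x(12) = 8 + Σ Δx = 491.5 m.

491.5 m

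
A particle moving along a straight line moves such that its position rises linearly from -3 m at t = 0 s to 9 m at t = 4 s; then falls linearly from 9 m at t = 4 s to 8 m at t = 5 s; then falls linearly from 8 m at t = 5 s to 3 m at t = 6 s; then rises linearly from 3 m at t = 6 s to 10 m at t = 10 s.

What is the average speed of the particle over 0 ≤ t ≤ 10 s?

2.5 m/s

Average speed = (total path length)/(elapsed time); on a piecewise-linear x-t graph the path length is Σ|Δx|.
0–4 s: |Δx| = |9 − -3| = 12 m
4–5 s: |Δx| = |8 − 9| = 1 m
5–6 s: |Δx| = |3 − 8| = 5 m
6–10 s: |Δx| = |10 − 3| = 7 m
Total path = 25 m; average speed = 25/10 = 2.5 m/s.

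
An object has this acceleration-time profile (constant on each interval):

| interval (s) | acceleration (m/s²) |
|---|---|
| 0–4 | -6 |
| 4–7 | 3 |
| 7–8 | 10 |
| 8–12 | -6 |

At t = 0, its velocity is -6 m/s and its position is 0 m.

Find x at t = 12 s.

On each constant-a segment, Δv = aΔt and Δx = v₀Δt + ½aΔt²; chain segment to segment.
0–4 s: v starts -6 m/s; Δx = -6·4 + ½·-6·4² = -72 m; v ends -30 m/s.
4–7 s: v starts -30 m/s; Δx = -30·3 + ½·3·3² = -76.5 m; v ends -21 m/s.
7–8 s: v starts -21 m/s; Δx = -21·1 + ½·10·1² = -16 m; v ends -11 m/s.
8–12 s: v starts -11 m/s; Δx = -11·4 + ½·-6·4² = -92 m; v ends -35 m/s.
x(12) = 0 + Σ Δx = -256.5 m.

-256.5 m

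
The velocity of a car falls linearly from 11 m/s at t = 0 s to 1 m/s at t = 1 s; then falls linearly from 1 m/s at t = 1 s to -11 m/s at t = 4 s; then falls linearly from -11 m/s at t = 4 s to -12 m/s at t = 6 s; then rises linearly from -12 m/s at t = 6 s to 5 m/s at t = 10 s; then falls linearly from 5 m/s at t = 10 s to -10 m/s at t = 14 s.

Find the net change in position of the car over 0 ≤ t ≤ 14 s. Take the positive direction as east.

-56 m

Net displacement equals the area under the velocity-time graph (areas below the axis count negative).
0–1 s: ½(11 + 1)(1) = 6 m
1–4 s: ½(1 + -11)(3) = -15 m
4–6 s: ½(-11 + -12)(2) = -23 m
6–10 s: ½(-12 + 5)(4) = -14 m
10–14 s: ½(5 + -10)(4) = -10 m
Net displacement = -56 m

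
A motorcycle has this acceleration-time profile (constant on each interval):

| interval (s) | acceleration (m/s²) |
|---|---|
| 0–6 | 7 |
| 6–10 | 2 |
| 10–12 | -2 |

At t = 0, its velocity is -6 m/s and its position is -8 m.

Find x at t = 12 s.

On each constant-a segment, Δv = aΔt and Δx = v₀Δt + ½aΔt²; chain segment to segment.
0–6 s: v starts -6 m/s; Δx = -6·6 + ½·7·6² = 90 m; v ends 36 m/s.
6–10 s: v starts 36 m/s; Δx = 36·4 + ½·2·4² = 160 m; v ends 44 m/s.
10–12 s: v starts 44 m/s; Δx = 44·2 + ½·-2·2² = 84 m; v ends 40 m/s.
x(12) = -8 + Σ Δx = 326 m.

326 m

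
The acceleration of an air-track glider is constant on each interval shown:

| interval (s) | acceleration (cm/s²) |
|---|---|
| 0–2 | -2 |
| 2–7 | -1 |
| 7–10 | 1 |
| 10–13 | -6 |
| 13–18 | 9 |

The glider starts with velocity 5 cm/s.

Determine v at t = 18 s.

26 cm/s

Δv equals the area under the a-t graph; then v = v₀ + Δv.
0–2 s: -2 × 2 = -4 cm/s
2–7 s: -1 × 5 = -5 cm/s
7–10 s: 1 × 3 = 3 cm/s
10–13 s: -6 × 3 = -18 cm/s
13–18 s: 9 × 5 = 45 cm/s
Δv = 21 cm/s, so v(18) = 5 + (21) = 26 cm/s.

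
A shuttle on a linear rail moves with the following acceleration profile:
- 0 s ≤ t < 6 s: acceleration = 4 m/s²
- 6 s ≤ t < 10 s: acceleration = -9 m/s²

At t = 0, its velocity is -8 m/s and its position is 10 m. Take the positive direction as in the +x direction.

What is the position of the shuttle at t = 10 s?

On each constant-a segment, Δv = aΔt and Δx = v₀Δt + ½aΔt²; chain segment to segment.
0–6 s: v starts -8 m/s; Δx = -8·6 + ½·4·6² = 24 m; v ends 16 m/s.
6–10 s: v starts 16 m/s; Δx = 16·4 + ½·-9·4² = -8 m; v ends -20 m/s.
x(10) = 10 + Σ Δx = 26 m.

26 m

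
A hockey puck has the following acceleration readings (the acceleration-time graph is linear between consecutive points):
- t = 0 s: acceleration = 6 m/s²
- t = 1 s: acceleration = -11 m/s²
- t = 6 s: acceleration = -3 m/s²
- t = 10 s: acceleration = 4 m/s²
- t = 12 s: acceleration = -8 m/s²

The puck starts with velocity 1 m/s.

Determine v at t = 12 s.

-38.5 m/s

Δv equals the area under the a-t graph; then v = v₀ + Δv.
0–1 s: ½(6 + -11)(1) = -2.5 m/s
1–6 s: ½(-11 + -3)(5) = -35 m/s
6–10 s: ½(-3 + 4)(4) = 2 m/s
10–12 s: ½(4 + -8)(2) = -4 m/s
Δv = -39.5 m/s, so v(12) = 1 + (-39.5) = -38.5 m/s.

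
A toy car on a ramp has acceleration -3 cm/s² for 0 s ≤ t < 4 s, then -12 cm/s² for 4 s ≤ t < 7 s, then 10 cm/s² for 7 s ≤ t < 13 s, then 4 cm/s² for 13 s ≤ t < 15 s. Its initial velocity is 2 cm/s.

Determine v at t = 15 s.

22 cm/s

Δv equals the area under the a-t graph; then v = v₀ + Δv.
0–4 s: -3 × 4 = -12 cm/s
4–7 s: -12 × 3 = -36 cm/s
7–13 s: 10 × 6 = 60 cm/s
13–15 s: 4 × 2 = 8 cm/s
Δv = 20 cm/s, so v(15) = 2 + (20) = 22 cm/s.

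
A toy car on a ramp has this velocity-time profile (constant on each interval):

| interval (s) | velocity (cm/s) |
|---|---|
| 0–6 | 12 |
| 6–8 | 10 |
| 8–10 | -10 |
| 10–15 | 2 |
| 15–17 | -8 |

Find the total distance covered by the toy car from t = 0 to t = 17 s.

138 cm

Total distance travelled is ∫|v| dt — sum the magnitudes of each area piece.
0–6 s: |12| × 6 = 72 cm
6–8 s: |10| × 2 = 20 cm
8–10 s: |-10| × 2 = 20 cm
10–15 s: |2| × 5 = 10 cm
15–17 s: |-8| × 2 = 16 cm
Total distance = 138 cm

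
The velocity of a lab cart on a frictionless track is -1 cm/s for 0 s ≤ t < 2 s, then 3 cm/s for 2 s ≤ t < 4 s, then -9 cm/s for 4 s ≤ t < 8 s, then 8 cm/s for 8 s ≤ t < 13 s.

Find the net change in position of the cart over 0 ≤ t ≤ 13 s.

8 cm

Net displacement equals the area under the velocity-time graph (areas below the axis count negative).
0–2 s: -1 × 2 = -2 cm
2–4 s: 3 × 2 = 6 cm
4–8 s: -9 × 4 = -36 cm
8–13 s: 8 × 5 = 40 cm
Net displacement = 8 cm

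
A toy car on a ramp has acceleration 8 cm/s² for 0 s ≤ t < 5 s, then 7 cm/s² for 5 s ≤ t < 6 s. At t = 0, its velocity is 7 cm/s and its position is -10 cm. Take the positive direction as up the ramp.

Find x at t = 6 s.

175.5 cm

On each constant-a segment, Δv = aΔt and Δx = v₀Δt + ½aΔt²; chain segment to segment.
0–5 s: v starts 7 cm/s; Δx = 7·5 + ½·8·5² = 135 cm; v ends 47 cm/s.
5–6 s: v starts 47 cm/s; Δx = 47·1 + ½·7·1² = 50.5 cm; v ends 54 cm/s.
x(6) = -10 + Σ Δx = 175.5 cm.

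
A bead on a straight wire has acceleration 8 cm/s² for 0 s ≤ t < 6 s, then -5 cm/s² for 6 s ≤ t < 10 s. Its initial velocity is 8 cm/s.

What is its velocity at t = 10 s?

Δv equals the area under the a-t graph; then v = v₀ + Δv.
0–6 s: 8 × 6 = 48 cm/s
6–10 s: -5 × 4 = -20 cm/s
Δv = 28 cm/s, so v(10) = 8 + (28) = 36 cm/s.

36 cm/s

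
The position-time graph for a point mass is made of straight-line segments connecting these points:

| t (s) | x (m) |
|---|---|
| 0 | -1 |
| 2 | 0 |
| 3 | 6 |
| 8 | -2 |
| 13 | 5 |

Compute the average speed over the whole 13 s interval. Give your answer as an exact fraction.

Average speed = (total path length)/(elapsed time); on a piecewise-linear x-t graph the path length is Σ|Δx|.
0–2 s: |Δx| = |0 − -1| = 1 m
2–3 s: |Δx| = |6 − 0| = 6 m
3–8 s: |Δx| = |-2 − 6| = 8 m
8–13 s: |Δx| = |5 − -2| = 7 m
Total path = 22 m; average speed = 22/13 = 22/13 m/s.

22/13 m/s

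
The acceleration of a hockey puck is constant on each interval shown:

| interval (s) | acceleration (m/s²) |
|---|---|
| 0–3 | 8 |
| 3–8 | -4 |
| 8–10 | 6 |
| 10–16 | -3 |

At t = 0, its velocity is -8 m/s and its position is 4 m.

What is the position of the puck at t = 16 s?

44 m

On each constant-a segment, Δv = aΔt and Δx = v₀Δt + ½aΔt²; chain segment to segment.
0–3 s: v starts -8 m/s; Δx = -8·3 + ½·8·3² = 12 m; v ends 16 m/s.
3–8 s: v starts 16 m/s; Δx = 16·5 + ½·-4·5² = 30 m; v ends -4 m/s.
8–10 s: v starts -4 m/s; Δx = -4·2 + ½·6·2² = 4 m; v ends 8 m/s.
10–16 s: v starts 8 m/s; Δx = 8·6 + ½·-3·6² = -6 m; v ends -10 m/s.
x(16) = 4 + Σ Δx = 44 m.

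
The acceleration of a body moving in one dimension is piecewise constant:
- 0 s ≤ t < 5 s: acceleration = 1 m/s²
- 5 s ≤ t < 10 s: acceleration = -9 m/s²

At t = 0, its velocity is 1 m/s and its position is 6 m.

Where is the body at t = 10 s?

-59 m

On each constant-a segment, Δv = aΔt and Δx = v₀Δt + ½aΔt²; chain segment to segment.
0–5 s: v starts 1 m/s; Δx = 1·5 + ½·1·5² = 17.5 m; v ends 6 m/s.
5–10 s: v starts 6 m/s; Δx = 6·5 + ½·-9·5² = -82.5 m; v ends -39 m/s.
x(10) = 6 + Σ Δx = -59 m.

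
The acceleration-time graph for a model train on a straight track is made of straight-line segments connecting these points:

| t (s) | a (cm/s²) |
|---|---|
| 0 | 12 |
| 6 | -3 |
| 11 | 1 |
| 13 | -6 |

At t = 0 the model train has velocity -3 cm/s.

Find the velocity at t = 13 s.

14 cm/s

Δv equals the area under the a-t graph; then v = v₀ + Δv.
0–6 s: ½(12 + -3)(6) = 27 cm/s
6–11 s: ½(-3 + 1)(5) = -5 cm/s
11–13 s: ½(1 + -6)(2) = -5 cm/s
Δv = 17 cm/s, so v(13) = -3 + (17) = 14 cm/s.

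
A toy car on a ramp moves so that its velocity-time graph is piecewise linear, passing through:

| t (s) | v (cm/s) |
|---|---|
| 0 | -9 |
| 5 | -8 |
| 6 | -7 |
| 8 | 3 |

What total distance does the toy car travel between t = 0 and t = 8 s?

55.8 cm

Distance (not displacement) is the total path length: add the absolute areas under v-t.
0–5 s: |½(-9 + -8)(5)| = 42.5 cm
5–6 s: |½(-8 + -7)(1)| = 7.5 cm
6–8 s: v = 0 at t = 7.4 s; triangle areas 4.9 + 0.9 = 5.8 cm
Total distance = 55.8 cm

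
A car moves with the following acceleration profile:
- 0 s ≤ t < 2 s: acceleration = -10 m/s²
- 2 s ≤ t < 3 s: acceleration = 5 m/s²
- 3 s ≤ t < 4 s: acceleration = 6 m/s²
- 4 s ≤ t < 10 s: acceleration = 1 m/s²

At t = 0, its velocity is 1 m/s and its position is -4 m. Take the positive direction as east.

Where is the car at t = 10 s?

-79.5 m

On each constant-a segment, Δv = aΔt and Δx = v₀Δt + ½aΔt²; chain segment to segment.
0–2 s: v starts 1 m/s; Δx = 1·2 + ½·-10·2² = -18 m; v ends -19 m/s.
2–3 s: v starts -19 m/s; Δx = -19·1 + ½·5·1² = -16.5 m; v ends -14 m/s.
3–4 s: v starts -14 m/s; Δx = -14·1 + ½·6·1² = -11 m; v ends -8 m/s.
4–10 s: v starts -8 m/s; Δx = -8·6 + ½·1·6² = -30 m; v ends -2 m/s.
x(10) = -4 + Σ Δx = -79.5 m.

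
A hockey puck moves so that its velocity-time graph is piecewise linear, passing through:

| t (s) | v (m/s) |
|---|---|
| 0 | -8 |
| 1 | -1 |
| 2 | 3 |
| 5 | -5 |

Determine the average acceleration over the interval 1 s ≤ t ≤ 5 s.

Average acceleration = Δv/Δt = (-5 − -1)/(5 − 1) = -1 m/s².

-1 m/s²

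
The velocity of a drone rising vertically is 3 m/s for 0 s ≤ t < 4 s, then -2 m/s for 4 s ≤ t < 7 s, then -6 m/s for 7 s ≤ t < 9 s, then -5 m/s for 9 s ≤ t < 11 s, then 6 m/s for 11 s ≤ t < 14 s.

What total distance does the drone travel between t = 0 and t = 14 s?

Total distance travelled is ∫|v| dt — sum the magnitudes of each area piece.
0–4 s: |3| × 4 = 12 m
4–7 s: |-2| × 3 = 6 m
7–9 s: |-6| × 2 = 12 m
9–11 s: |-5| × 2 = 10 m
11–14 s: |6| × 3 = 18 m
Total distance = 58 m

58 m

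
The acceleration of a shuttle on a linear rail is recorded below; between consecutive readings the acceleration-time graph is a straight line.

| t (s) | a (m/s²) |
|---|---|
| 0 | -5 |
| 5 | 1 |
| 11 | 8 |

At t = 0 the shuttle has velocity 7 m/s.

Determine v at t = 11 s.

24 m/s

Δv equals the area under the a-t graph; then v = v₀ + Δv.
0–5 s: ½(-5 + 1)(5) = -10 m/s
5–11 s: ½(1 + 8)(6) = 27 m/s
Δv = 17 m/s, so v(11) = 7 + (17) = 24 m/s.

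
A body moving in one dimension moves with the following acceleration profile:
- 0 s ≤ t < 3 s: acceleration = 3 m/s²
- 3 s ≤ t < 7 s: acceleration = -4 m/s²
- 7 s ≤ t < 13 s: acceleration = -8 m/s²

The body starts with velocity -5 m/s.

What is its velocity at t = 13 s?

Δv equals the area under the a-t graph; then v = v₀ + Δv.
0–3 s: 3 × 3 = 9 m/s
3–7 s: -4 × 4 = -16 m/s
7–13 s: -8 × 6 = -48 m/s
Δv = -55 m/s, so v(13) = -5 + (-55) = -60 m/s.

-60 m/s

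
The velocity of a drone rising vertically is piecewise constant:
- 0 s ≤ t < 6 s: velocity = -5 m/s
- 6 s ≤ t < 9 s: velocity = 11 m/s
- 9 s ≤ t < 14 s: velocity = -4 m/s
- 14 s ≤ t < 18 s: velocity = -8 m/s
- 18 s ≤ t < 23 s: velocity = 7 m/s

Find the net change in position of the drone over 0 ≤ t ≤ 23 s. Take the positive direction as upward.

-14 m

Displacement is the signed area under the v-t curve.
0–6 s: -5 × 6 = -30 m
6–9 s: 11 × 3 = 33 m
9–14 s: -4 × 5 = -20 m
14–18 s: -8 × 4 = -32 m
18–23 s: 7 × 5 = 35 m
Net displacement = -14 m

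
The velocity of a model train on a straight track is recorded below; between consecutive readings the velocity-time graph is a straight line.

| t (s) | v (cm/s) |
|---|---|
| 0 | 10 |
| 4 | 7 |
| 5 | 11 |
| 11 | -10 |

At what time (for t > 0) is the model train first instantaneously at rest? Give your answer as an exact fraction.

t = 57/7 s

v changes sign on 5–11 s (from 11 to -10); the graph is linear there, so v = 0 at t = 5 + (-11)·(11 − 5)/(-10 − 11) = 57/7 s.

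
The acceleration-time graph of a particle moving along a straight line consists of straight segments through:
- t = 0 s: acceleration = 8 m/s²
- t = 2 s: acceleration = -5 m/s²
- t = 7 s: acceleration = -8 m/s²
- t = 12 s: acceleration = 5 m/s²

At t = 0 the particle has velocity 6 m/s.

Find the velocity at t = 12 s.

Δv equals the area under the a-t graph; then v = v₀ + Δv.
0–2 s: ½(8 + -5)(2) = 3 m/s
2–7 s: ½(-5 + -8)(5) = -32.5 m/s
7–12 s: ½(-8 + 5)(5) = -7.5 m/s
Δv = -37 m/s, so v(12) = 6 + (-37) = -31 m/s.

-31 m/s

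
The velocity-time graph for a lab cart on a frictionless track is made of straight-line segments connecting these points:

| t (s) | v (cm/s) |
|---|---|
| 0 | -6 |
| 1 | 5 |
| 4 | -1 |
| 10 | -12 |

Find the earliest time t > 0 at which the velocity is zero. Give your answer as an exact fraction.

t = 6/11 s

v changes sign on 0–1 s (from -6 to 5); the graph is linear there, so v = 0 at t = 0 + (6)·(1 − 0)/(5 − -6) = 6/11 s.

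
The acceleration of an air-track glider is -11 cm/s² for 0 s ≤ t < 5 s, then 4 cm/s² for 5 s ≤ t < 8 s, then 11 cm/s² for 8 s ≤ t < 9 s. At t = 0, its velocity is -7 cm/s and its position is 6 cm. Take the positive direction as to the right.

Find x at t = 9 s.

-379 cm

On each constant-a segment, Δv = aΔt and Δx = v₀Δt + ½aΔt²; chain segment to segment.
0–5 s: v starts -7 cm/s; Δx = -7·5 + ½·-11·5² = -172.5 cm; v ends -62 cm/s.
5–8 s: v starts -62 cm/s; Δx = -62·3 + ½·4·3² = -168 cm; v ends -50 cm/s.
8–9 s: v starts -50 cm/s; Δx = -50·1 + ½·11·1² = -44.5 cm; v ends -39 cm/s.
x(9) = 6 + Σ Δx = -379 cm.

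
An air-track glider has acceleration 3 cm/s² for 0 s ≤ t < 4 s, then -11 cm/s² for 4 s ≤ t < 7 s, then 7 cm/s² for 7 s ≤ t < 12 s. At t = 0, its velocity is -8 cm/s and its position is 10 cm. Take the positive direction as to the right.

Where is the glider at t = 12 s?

-93 cm

On each constant-a segment, Δv = aΔt and Δx = v₀Δt + ½aΔt²; chain segment to segment.
0–4 s: v starts -8 cm/s; Δx = -8·4 + ½·3·4² = -8 cm; v ends 4 cm/s.
4–7 s: v starts 4 cm/s; Δx = 4·3 + ½·-11·3² = -37.5 cm; v ends -29 cm/s.
7–12 s: v starts -29 cm/s; Δx = -29·5 + ½·7·5² = -57.5 cm; v ends 6 cm/s.
x(12) = 10 + Σ Δx = -93 cm.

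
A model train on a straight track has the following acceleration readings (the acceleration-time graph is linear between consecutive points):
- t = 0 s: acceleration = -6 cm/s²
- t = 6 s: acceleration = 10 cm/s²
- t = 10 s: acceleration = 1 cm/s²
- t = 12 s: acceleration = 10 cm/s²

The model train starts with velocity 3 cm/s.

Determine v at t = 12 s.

Δv equals the area under the a-t graph; then v = v₀ + Δv.
0–6 s: ½(-6 + 10)(6) = 12 cm/s
6–10 s: ½(10 + 1)(4) = 22 cm/s
10–12 s: ½(1 + 10)(2) = 11 cm/s
Δv = 45 cm/s, so v(12) = 3 + (45) = 48 cm/s.

48 cm/s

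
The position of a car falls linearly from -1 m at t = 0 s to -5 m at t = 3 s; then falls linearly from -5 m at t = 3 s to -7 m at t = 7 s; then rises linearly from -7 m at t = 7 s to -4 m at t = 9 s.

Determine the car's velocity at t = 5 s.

Velocity is the slope of the x-t graph on 3–7 s: (-7 − -5)/(7 − 3) = -0.5 m/s.

-0.5 m/s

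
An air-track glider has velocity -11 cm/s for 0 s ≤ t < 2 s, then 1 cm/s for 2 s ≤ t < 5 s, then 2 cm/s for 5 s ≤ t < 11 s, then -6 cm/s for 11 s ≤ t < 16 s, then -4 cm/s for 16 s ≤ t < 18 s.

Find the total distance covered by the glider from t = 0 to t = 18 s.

Distance (not displacement) is the total path length: add the absolute areas under v-t.
0–2 s: |-11| × 2 = 22 cm
2–5 s: |1| × 3 = 3 cm
5–11 s: |2| × 6 = 12 cm
11–16 s: |-6| × 5 = 30 cm
16–18 s: |-4| × 2 = 8 cm
Total distance = 75 cm

75 cm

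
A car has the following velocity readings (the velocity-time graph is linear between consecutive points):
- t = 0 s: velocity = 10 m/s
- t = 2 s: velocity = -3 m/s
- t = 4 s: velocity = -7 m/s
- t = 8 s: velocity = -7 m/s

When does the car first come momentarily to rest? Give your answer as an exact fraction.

v changes sign on 0–2 s (from 10 to -3); the graph is linear there, so v = 0 at t = 0 + (-10)·(2 − 0)/(-3 − 10) = 20/13 s.

t = 20/13 s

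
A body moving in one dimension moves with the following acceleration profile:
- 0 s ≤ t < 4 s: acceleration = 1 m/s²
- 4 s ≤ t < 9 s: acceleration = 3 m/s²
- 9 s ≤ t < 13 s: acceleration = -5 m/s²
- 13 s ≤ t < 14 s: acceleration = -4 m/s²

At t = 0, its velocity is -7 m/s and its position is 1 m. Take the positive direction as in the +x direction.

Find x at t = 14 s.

On each constant-a segment, Δv = aΔt and Δx = v₀Δt + ½aΔt²; chain segment to segment.
0–4 s: v starts -7 m/s; Δx = -7·4 + ½·1·4² = -20 m; v ends -3 m/s.
4–9 s: v starts -3 m/s; Δx = -3·5 + ½·3·5² = 22.5 m; v ends 12 m/s.
9–13 s: v starts 12 m/s; Δx = 12·4 + ½·-5·4² = 8 m; v ends -8 m/s.
13–14 s: v starts -8 m/s; Δx = -8·1 + ½·-4·1² = -10 m; v ends -12 m/s.
x(14) = 1 + Σ Δx = 1.5 m.

1.5 m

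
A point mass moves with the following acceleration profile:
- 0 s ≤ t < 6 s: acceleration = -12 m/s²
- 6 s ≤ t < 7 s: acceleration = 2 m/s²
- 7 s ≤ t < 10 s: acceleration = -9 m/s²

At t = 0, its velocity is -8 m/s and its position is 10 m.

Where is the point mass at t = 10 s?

-607.5 m

On each constant-a segment, Δv = aΔt and Δx = v₀Δt + ½aΔt²; chain segment to segment.
0–6 s: v starts -8 m/s; Δx = -8·6 + ½·-12·6² = -264 m; v ends -80 m/s.
6–7 s: v starts -80 m/s; Δx = -80·1 + ½·2·1² = -79 m; v ends -78 m/s.
7–10 s: v starts -78 m/s; Δx = -78·3 + ½·-9·3² = -274.5 m; v ends -105 m/s.
x(10) = 10 + Σ Δx = -607.5 m.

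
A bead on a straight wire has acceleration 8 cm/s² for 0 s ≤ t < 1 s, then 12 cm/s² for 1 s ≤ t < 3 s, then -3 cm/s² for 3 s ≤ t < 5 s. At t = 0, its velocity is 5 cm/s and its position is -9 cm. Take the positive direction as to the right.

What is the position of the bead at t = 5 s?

118 cm

On each constant-a segment, Δv = aΔt and Δx = v₀Δt + ½aΔt²; chain segment to segment.
0–1 s: v starts 5 cm/s; Δx = 5·1 + ½·8·1² = 9 cm; v ends 13 cm/s.
1–3 s: v starts 13 cm/s; Δx = 13·2 + ½·12·2² = 50 cm; v ends 37 cm/s.
3–5 s: v starts 37 cm/s; Δx = 37·2 + ½·-3·2² = 68 cm; v ends 31 cm/s.
x(5) = -9 + Σ Δx = 118 cm.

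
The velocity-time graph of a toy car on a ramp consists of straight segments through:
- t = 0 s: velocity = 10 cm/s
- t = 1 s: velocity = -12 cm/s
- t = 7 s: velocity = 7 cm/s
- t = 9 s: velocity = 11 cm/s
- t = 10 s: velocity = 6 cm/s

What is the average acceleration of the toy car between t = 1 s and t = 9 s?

Average acceleration = Δv/Δt = (11 − -12)/(9 − 1) = 2.875 cm/s².

2.875 cm/s²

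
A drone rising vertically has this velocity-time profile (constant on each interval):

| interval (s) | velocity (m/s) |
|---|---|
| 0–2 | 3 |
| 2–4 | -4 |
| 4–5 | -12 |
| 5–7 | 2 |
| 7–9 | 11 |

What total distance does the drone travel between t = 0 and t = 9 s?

52 m

Distance (not displacement) is the total path length: add the absolute areas under v-t.
0–2 s: |3| × 2 = 6 m
2–4 s: |-4| × 2 = 8 m
4–5 s: |-12| × 1 = 12 m
5–7 s: |2| × 2 = 4 m
7–9 s: |11| × 2 = 22 m
Total distance = 52 m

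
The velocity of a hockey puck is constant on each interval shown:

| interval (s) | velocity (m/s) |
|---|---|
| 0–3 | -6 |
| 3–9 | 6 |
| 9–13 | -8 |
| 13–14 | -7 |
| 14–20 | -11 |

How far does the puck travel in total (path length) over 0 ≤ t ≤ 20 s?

159 m

Distance (not displacement) is the total path length: add the absolute areas under v-t.
0–3 s: |-6| × 3 = 18 m
3–9 s: |6| × 6 = 36 m
9–13 s: |-8| × 4 = 32 m
13–14 s: |-7| × 1 = 7 m
14–20 s: |-11| × 6 = 66 m
Total distance = 159 m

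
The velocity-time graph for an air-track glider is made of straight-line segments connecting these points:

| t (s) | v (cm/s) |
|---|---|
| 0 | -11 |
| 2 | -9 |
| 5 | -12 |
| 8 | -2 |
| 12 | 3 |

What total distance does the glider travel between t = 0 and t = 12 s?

77.7 cm

Distance (not displacement) is the total path length: add the absolute areas under v-t.
0–2 s: |½(-11 + -9)(2)| = 20 cm
2–5 s: |½(-9 + -12)(3)| = 31.5 cm
5–8 s: |½(-12 + -2)(3)| = 21 cm
8–12 s: v = 0 at t = 9.6 s; triangle areas 1.6 + 3.6 = 5.2 cm
Total distance = 77.7 cm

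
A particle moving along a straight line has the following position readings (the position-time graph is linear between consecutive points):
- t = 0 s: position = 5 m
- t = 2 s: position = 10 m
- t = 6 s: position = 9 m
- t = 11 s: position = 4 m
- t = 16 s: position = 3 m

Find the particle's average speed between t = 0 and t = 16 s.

0.75 m/s

Average speed = (total path length)/(elapsed time); on a piecewise-linear x-t graph the path length is Σ|Δx|.
0–2 s: |Δx| = |10 − 5| = 5 m
2–6 s: |Δx| = |9 − 10| = 1 m
6–11 s: |Δx| = |4 − 9| = 5 m
11–16 s: |Δx| = |3 − 4| = 1 m
Total path = 12 m; average speed = 12/16 = 0.75 m/s.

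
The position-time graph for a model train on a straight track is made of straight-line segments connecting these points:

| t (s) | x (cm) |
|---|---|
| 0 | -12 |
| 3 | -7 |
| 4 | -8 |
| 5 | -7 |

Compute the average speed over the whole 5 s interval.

1.4 cm/s

Average speed = (total path length)/(elapsed time); on a piecewise-linear x-t graph the path length is Σ|Δx|.
0–3 s: |Δx| = |-7 − -12| = 5 cm
3–4 s: |Δx| = |-8 − -7| = 1 cm
4–5 s: |Δx| = |-7 − -8| = 1 cm
Total path = 7 cm; average speed = 7/5 = 1.4 cm/s.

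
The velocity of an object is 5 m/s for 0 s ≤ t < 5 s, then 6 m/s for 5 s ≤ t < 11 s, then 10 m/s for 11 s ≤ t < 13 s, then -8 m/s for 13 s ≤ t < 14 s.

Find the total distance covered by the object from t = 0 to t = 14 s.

89 m

Total distance travelled is ∫|v| dt — sum the magnitudes of each area piece.
0–5 s: |5| × 5 = 25 m
5–11 s: |6| × 6 = 36 m
11–13 s: |10| × 2 = 20 m
13–14 s: |-8| × 1 = 8 m
Total distance = 89 m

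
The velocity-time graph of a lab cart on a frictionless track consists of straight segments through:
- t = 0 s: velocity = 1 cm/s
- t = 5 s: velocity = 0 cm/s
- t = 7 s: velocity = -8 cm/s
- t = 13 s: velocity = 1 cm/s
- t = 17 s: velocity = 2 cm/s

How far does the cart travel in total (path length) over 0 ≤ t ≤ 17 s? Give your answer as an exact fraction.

Distance (not displacement) is the total path length: add the absolute areas under v-t.
0–5 s: |½(1 + 0)(5)| = 2.5 cm
5–7 s: |½(0 + -8)(2)| = 8 cm
7–13 s: v = 0 at t = 37/3 s; triangle areas 64/3 + 1/3 = 65/3 cm
13–17 s: |½(1 + 2)(4)| = 6 cm
Total distance = 229/6 cm

229/6 cm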